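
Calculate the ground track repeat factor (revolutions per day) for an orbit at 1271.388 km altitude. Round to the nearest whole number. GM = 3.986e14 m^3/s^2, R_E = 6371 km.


r = 7.642388e+06 m
T = 2*pi*sqrt(r^3/mu) = 6648.9772 s = 110.8163 min
revs/day = 1440 / 110.8163 = 12.9945
Rounded: 13 revolutions per day

13 revolutions per day


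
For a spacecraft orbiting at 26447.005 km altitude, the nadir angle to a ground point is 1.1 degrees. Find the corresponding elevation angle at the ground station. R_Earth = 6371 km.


r = R_E + alt = 32818.0050 km
Law of sines in the satellite / Earth-center / ground-point triangle:
  sin(nadir)/R_E = sin(90 + el)/r  =>  cos(el) = (r/R_E)*sin(nadir)
cos(el) = (32818.0050 / 6371.0000) * sin(1.1 deg) = 0.09888899
el = arccos(0.09888899) = 84.3248 deg
(Earth-central angle = 90 - nadir - el = 4.5752 deg)

84.3248 degrees


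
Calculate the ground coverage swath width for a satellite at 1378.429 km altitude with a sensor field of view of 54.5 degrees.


FOV = 54.5 deg = 0.9512044 rad
swath = 2 * alt * tan(FOV/2) = 2 * 1378.429 * tan(0.4756022)
swath = 2 * 1378.429 * 0.5150338
swath = 1419.8752 km

1419.8752 km


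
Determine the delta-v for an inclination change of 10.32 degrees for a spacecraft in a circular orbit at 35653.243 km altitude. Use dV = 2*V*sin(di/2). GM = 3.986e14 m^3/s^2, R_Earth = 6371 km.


r = 42024.2430 km = 4.2024243e+07 m
V = sqrt(mu/r) = 3079.7729 m/s
di = 10.32 deg = 0.180118 rad
dV = 2*V*sin(di/2) = 2*3079.7729*sin(0.09005899)
dV = 553.9729 m/s = 0.5539729 km/s

0.5540 km/s


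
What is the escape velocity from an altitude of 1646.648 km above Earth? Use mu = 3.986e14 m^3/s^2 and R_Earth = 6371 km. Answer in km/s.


r = 6371.0 + 1646.648 = 8017.6480 km = 8.017648e+06 m
v_esc = sqrt(2*mu/r) = sqrt(2*3.986e14 / 8.017648e+06)
v_esc = 9971.4922 m/s = 9.9715 km/s

9.9715 km/s


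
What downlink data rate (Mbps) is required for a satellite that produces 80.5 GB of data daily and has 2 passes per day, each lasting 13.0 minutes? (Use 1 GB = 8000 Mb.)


total contact time = 2 * 13.0 * 60 = 1560.0000 s
data = 80.5 GB = 644000.0000 Mb
rate = 644000.0000 / 1560.0000 = 412.8205 Mbps

412.8205 Mbps


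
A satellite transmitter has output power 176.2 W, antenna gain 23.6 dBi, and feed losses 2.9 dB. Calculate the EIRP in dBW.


Pt = 176.2 W = 22.4601 dBW
EIRP = Pt_dBW + Gt - losses = 22.4601 + 23.6 - 2.9 = 43.1601 dBW

43.1601 dBW


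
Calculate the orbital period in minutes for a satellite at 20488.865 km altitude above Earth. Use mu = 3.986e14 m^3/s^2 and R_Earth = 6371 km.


r = 26859.8650 km = 2.6859865e+07 m
T = 2*pi*sqrt(r^3/mu) = 2*pi*sqrt(1.9378113e+22 / 3.986e14)
T = 43809.3651 s = 730.1561 min

730.1561 minutes


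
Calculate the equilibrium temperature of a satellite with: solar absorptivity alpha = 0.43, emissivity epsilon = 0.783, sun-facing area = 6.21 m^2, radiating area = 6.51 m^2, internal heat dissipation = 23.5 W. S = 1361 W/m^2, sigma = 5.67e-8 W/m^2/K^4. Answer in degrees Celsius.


Numerator = alpha*S*A_sun + Q_int = 0.43*1361*6.21 + 23.5 = 3657.7783 W
Denominator = eps*sigma*A_rad = 0.783*5.67e-8*6.51 = 2.8901861e-07 W/K^4
T^4 = 1.2655857e+10 K^4
T = 335.4076 K = 62.2576 C

62.2576 degrees Celsius


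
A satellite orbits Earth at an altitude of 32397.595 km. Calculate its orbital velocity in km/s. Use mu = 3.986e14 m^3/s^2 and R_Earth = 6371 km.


r = R_E + alt = 6371.0 + 32397.595 = 38768.5950 km = 3.8768595e+07 m
v = sqrt(mu/r) = sqrt(3.986e14 / 3.8768595e+07) = 3206.4806 m/s = 3.2065 km/s

3.2065 km/s


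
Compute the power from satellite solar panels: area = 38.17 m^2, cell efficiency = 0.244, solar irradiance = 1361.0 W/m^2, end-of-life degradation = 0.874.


P = area * eta * S * degradation
P = 38.17 * 0.244 * 1361.0 * 0.874
P = 11078.5148 W

11078.5148 W


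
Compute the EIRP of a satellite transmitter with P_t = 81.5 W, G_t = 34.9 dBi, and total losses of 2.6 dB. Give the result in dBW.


Pt = 81.5 W = 19.1116 dBW
EIRP = Pt_dBW + Gt - losses = 19.1116 + 34.9 - 2.6 = 51.4116 dBW

51.4116 dBW


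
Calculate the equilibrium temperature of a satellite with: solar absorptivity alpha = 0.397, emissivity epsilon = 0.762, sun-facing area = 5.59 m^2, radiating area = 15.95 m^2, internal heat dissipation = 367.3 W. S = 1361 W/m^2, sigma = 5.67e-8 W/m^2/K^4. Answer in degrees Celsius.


Numerator = alpha*S*A_sun + Q_int = 0.397*1361*5.59 + 367.3 = 3387.6720 W
Denominator = eps*sigma*A_rad = 0.762*5.67e-8*15.95 = 6.8912613e-07 W/K^4
T^4 = 4.9158955e+09 K^4
T = 264.7894 K = -8.3606 C

-8.3606 degrees Celsius


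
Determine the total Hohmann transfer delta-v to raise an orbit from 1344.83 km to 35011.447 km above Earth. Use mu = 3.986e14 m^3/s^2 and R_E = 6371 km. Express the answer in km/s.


r1 = 7715.8300 km = 7.71583e+06 m
r2 = 41382.4470 km = 4.1382447e+07 m
dv1 = sqrt(mu/r1)*(sqrt(2*r2/(r1+r2)) - 1) = 2144.3487 m/s
dv2 = sqrt(mu/r2)*(1 - sqrt(2*r1/(r1+r2))) = 1363.6250 m/s
total dv = |dv1| + |dv2| = 2144.3487 + 1363.6250 = 3507.9738 m/s = 3.5080 km/s

3.5080 km/s


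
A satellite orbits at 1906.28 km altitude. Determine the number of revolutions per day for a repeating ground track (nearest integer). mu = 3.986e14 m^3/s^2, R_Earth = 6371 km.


r = 8.27728e+06 m
T = 2*pi*sqrt(r^3/mu) = 7494.5005 s = 124.9083 min
revs/day = 1440 / 124.9083 = 11.5285
Rounded: 12 revolutions per day

12 revolutions per day


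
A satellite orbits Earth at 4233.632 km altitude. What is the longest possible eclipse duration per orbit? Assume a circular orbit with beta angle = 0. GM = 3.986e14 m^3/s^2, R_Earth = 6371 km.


r = 10604.6320 km
T = 181.1354 min
Eclipse fraction = arcsin(R_E/r)/pi = arcsin(6371.0000/10604.6320)/pi
= arcsin(0.6007752)/pi = 0.2051413
Eclipse duration = 0.2051413 * 181.1354 = 37.1584 min

37.1584 minutes


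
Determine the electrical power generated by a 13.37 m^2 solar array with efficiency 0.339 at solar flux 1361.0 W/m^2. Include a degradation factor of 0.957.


P = area * eta * S * degradation
P = 13.37 * 0.339 * 1361.0 * 0.957
P = 5903.3858 W

5903.3858 W


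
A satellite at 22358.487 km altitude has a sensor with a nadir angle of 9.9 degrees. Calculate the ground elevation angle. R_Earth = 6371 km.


r = R_E + alt = 28729.4870 km
Law of sines in the satellite / Earth-center / ground-point triangle:
  sin(nadir)/R_E = sin(90 + el)/r  =>  cos(el) = (r/R_E)*sin(nadir)
cos(el) = (28729.4870 / 6371.0000) * sin(9.9 deg) = 0.7752998
el = arccos(0.7752998) = 39.1678 deg
(Earth-central angle = 90 - nadir - el = 40.9322 deg)

39.1678 degrees


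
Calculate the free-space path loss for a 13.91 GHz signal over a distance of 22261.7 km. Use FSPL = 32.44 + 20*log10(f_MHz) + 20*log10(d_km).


f = 13.91 GHz = 13910.0000 MHz
d = 22261.7 km
FSPL = 32.44 + 20*log10(13910.0000) + 20*log10(22261.7)
FSPL = 32.44 + 82.8665 + 86.9512
FSPL = 202.2577 dB

202.2577 dB


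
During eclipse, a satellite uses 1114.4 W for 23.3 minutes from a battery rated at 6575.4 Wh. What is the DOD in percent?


E_used = P * t / 60 = 1114.4 * 23.3 / 60 = 432.7587 Wh
DOD = E_used / E_total * 100 = 432.7587 / 6575.4 * 100
DOD = 6.5815 %

6.5815 %


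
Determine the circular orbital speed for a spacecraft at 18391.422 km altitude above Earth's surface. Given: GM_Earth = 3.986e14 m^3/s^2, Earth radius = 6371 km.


r = R_E + alt = 6371.0 + 18391.422 = 24762.4220 km = 2.4762422e+07 m
v = sqrt(mu/r) = sqrt(3.986e14 / 2.4762422e+07) = 4012.1031 m/s = 4.0121 km/s

4.0121 km/s


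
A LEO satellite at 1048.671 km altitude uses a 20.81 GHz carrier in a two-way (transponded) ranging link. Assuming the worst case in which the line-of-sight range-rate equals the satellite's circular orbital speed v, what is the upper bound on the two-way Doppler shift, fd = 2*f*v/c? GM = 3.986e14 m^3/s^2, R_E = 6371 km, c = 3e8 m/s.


r = 7.419671e+06 m
v = sqrt(mu/r) = 7329.5333 m/s (worst-case radial velocity)
f = 20.81 GHz = 2.081e+10 Hz
fd = 2*f*v/c = 2*2.081e+10*7329.5333/3.0e+08
fd = 1.0168506e+06 Hz

1.0169e+06 Hz


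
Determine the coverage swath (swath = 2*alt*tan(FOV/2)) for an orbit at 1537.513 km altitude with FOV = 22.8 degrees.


FOV = 22.8 deg = 0.3979351 rad
swath = 2 * alt * tan(FOV/2) = 2 * 1537.513 * tan(0.1989675)
swath = 2 * 1537.513 * 0.2016354
swath = 620.0340 km

620.0340 km


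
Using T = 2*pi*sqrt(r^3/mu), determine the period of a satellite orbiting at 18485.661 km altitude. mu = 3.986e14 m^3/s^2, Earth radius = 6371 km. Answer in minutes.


r = 24856.6610 km = 2.4856661e+07 m
T = 2*pi*sqrt(r^3/mu) = 2*pi*sqrt(1.5357777e+22 / 3.986e14)
T = 39000.9697 s = 650.0162 min

650.0162 minutes


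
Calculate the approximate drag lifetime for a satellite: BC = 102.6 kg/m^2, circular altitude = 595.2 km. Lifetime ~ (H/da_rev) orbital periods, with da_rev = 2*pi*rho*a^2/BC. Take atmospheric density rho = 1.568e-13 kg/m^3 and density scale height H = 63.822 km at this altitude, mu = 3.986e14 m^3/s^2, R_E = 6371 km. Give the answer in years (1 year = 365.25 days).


a = R_E + alt = 6966.2000 km = 6.9662e+06 m
da_rev = 2*pi*rho*a^2/BC = 2*pi*1.568e-13*(6.9662e+06)^2/102.6 = 0.465983398 m per revolution
N = H/da_rev = 63822.0000 m / 0.465983398 m = 136961.9611 revolutions
P = 2*pi*sqrt(a^3/mu) = 5786.3557 s
lifetime = N*P = 136961.9611 * 5786.3557 = 7.9251063e+08 s = 9172.5767 days
years = 9172.5767 / 365.25 = 25.1131 years

25.1131 years


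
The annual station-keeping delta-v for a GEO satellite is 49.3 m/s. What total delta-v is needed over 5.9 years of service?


dV = rate * years = 49.3 * 5.9
dV = 290.8700 m/s

290.8700 m/s


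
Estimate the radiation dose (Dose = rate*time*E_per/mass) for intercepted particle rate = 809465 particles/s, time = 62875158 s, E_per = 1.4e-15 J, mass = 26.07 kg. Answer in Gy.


Total energy deposited = rate * time * E_per
  = 809465 * 62875158 * 1.4e-15 = 0.07125334 J
Dose = E_total / mass = 0.07125334 / 26.07
Dose = 0.002733154 Gy

0.0027 Gy


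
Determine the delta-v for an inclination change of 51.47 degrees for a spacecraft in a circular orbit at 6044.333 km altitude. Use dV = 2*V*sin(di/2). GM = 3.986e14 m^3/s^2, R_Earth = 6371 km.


r = 12415.3330 km = 1.2415333e+07 m
V = sqrt(mu/r) = 5666.1682 m/s
di = 51.47 deg = 0.898321 rad
dV = 2*V*sin(di/2) = 2*5666.1682*sin(0.4491605)
dV = 4920.6074 m/s = 4.9206 km/s

4.9206 km/s


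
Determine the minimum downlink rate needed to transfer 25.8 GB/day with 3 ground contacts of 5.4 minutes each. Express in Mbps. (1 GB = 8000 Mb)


total contact time = 3 * 5.4 * 60 = 972.0000 s
data = 25.8 GB = 206400.0000 Mb
rate = 206400.0000 / 972.0000 = 212.3457 Mbps

212.3457 Mbps


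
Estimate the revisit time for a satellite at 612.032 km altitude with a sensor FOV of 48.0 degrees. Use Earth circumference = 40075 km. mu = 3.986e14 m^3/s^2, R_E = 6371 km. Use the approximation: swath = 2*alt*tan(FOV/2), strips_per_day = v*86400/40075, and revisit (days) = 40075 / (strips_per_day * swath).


swath = 2*612.032*tan(0.418879) = 544.9884 km
v = sqrt(mu/r) = 7555.2116 m/s = 7.5552 km/s
strips/day = v*86400/40075 = 7.5552*86400/40075 = 16.2887
coverage/day = strips * swath = 16.2887 * 544.9884 = 8877.1612 km
revisit = 40075 / 8877.1612 = 4.5144 days

4.5144 days


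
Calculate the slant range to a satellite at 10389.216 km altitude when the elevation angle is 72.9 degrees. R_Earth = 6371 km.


h = 10389.216 km, el = 72.9 deg
d = -R_E*sin(el) + sqrt((R_E*sin(el))^2 + 2*R_E*h + h^2)
d = -6371.0000*sin(1.2723) + sqrt((6371.0000*0.955793)^2 + 2*6371.0000*10389.216 + 10389.216^2)
d = 10565.8362 km

10565.8362 km


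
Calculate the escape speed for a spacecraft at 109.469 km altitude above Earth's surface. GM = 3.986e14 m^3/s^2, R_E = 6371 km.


r = 6371.0 + 109.469 = 6480.4690 km = 6.480469e+06 m
v_esc = sqrt(2*mu/r) = sqrt(2*3.986e14 / 6.480469e+06)
v_esc = 11091.2483 m/s = 11.0912 km/s

11.0912 km/s


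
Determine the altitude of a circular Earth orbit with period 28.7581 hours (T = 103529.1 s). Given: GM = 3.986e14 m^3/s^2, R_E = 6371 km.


T = 103529.1 s
r = (mu*T^2/(4*pi^2))^(1/3) = (3.986e14 * 103529.1^2 / (4*pi^2))^(1/3)
r = 4.7654159e+07 m = 47654.1592 km
alt = r - R_E = 47654.1592 - 6371 = 41283.1592 km

41283.1592 km


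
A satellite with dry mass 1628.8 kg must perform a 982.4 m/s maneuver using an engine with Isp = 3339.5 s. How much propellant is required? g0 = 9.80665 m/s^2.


ve = Isp * g0 = 3339.5 * 9.80665 = 32749.307675 m/s
mass ratio = exp(dv/ve) = exp(982.4/32749.307675) = 1.03045204
m_prop = m_dry * (mr - 1) = 1628.8 * (1.03045204 - 1)
m_prop = 49.6003 kg

49.6003 kg


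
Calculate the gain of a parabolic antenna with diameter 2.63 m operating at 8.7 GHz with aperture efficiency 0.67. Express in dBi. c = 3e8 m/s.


lambda = c/f = 3e8 / 8.7e+09 = 0.03448276 m
G = eta*(pi*D/lambda)^2 = 0.67*(pi*2.63/0.03448276)^2
G = 38466.4441 (linear)
G = 10*log10(38466.4441) = 45.8508 dBi

45.8508 dBi


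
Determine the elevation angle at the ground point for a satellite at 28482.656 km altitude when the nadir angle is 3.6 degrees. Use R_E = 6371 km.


r = R_E + alt = 34853.6560 km
Law of sines in the satellite / Earth-center / ground-point triangle:
  sin(nadir)/R_E = sin(90 + el)/r  =>  cos(el) = (r/R_E)*sin(nadir)
cos(el) = (34853.6560 / 6371.0000) * sin(3.6 deg) = 0.3435064
el = arccos(0.3435064) = 69.9094 deg
(Earth-central angle = 90 - nadir - el = 16.4906 deg)

69.9094 degrees


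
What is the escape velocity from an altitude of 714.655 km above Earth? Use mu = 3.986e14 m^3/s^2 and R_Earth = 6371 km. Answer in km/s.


r = 6371.0 + 714.655 = 7085.6550 km = 7.085655e+06 m
v_esc = sqrt(2*mu/r) = sqrt(2*3.986e14 / 7.085655e+06)
v_esc = 10607.0263 m/s = 10.6070 km/s

10.6070 km/s


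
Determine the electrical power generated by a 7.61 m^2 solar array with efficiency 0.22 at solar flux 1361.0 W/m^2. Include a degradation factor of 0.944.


P = area * eta * S * degradation
P = 7.61 * 0.22 * 1361.0 * 0.944
P = 2150.9854 W

2150.9854 W


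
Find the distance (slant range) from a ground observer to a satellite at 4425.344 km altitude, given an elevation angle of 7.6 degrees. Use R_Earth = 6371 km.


h = 4425.344 km, el = 7.6 deg
d = -R_E*sin(el) + sqrt((R_E*sin(el))^2 + 2*R_E*h + h^2)
d = -6371.0000*sin(0.132645) + sqrt((6371.0000*0.1322564)^2 + 2*6371.0000*4425.344 + 4425.344^2)
d = 7914.1854 km

7914.1854 km


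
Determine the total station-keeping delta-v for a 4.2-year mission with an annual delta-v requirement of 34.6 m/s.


dV = rate * years = 34.6 * 4.2
dV = 145.3200 m/s

145.3200 m/s


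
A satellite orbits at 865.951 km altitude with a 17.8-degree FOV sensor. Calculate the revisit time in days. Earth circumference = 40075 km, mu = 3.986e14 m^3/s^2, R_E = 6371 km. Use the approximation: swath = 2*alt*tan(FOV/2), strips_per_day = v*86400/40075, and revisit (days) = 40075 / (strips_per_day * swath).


swath = 2*865.951*tan(0.1553343) = 271.2086 km
v = sqrt(mu/r) = 7421.4853 m/s = 7.4215 km/s
strips/day = v*86400/40075 = 7.4215*86400/40075 = 16.0004
coverage/day = strips * swath = 16.0004 * 271.2086 = 4339.4484 km
revisit = 40075 / 4339.4484 = 9.2350 days

9.2350 days


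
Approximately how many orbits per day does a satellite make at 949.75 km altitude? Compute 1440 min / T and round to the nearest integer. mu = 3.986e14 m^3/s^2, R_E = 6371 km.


r = 7.32075e+06 m
T = 2*pi*sqrt(r^3/mu) = 6233.6812 s = 103.8947 min
revs/day = 1440 / 103.8947 = 13.8602
Rounded: 14 revolutions per day

14 revolutions per day


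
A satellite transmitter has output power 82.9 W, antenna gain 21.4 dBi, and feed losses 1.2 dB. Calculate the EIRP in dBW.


Pt = 82.9 W = 19.1855 dBW
EIRP = Pt_dBW + Gt - losses = 19.1855 + 21.4 - 1.2 = 39.3855 dBW

39.3855 dBW


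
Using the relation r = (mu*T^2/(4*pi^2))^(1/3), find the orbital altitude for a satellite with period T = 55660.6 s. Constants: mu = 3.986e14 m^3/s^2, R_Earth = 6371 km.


T = 55660.6 s
r = (mu*T^2/(4*pi^2))^(1/3) = (3.986e14 * 55660.6^2 / (4*pi^2))^(1/3)
r = 3.1508262e+07 m = 31508.2615 km
alt = r - R_E = 31508.2615 - 6371 = 25137.2615 km

25137.2615 km


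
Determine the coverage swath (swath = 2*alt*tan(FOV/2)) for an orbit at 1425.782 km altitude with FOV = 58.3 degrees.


FOV = 58.3 deg = 1.0175 rad
swath = 2 * alt * tan(FOV/2) = 2 * 1425.782 * tan(0.5087635)
swath = 2 * 1425.782 * 0.5577364
swath = 1590.4211 km

1590.4211 km


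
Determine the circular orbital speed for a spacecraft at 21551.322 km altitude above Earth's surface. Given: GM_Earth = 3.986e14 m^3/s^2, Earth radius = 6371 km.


r = R_E + alt = 6371.0 + 21551.322 = 27922.3220 km = 2.7922322e+07 m
v = sqrt(mu/r) = sqrt(3.986e14 / 2.7922322e+07) = 3778.2691 m/s = 3.7783 km/s

3.7783 km/s


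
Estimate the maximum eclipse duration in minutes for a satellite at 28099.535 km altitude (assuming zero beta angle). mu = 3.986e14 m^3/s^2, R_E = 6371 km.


r = 34470.5350 km
T = 1061.5294 min
Eclipse fraction = arcsin(R_E/r)/pi = arcsin(6371.0000/34470.5350)/pi
= arcsin(0.1848245)/pi = 0.05917168
Eclipse duration = 0.05917168 * 1061.5294 = 62.8125 min

62.8125 minutes


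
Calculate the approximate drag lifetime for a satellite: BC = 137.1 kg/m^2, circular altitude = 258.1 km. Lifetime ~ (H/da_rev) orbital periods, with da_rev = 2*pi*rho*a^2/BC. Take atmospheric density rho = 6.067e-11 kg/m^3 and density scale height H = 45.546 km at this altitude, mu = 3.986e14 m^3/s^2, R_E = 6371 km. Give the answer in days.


a = R_E + alt = 6629.1000 km = 6.6291e+06 m
da_rev = 2*pi*rho*a^2/BC = 2*pi*6.067e-11*(6.6291e+06)^2/137.1 = 122.187154 m per revolution
N = H/da_rev = 45546.0000 m / 122.187154 m = 372.7560 revolutions
P = 2*pi*sqrt(a^3/mu) = 5371.4690 s
lifetime = N*P = 372.7560 * 5371.4690 = 2.0022475e+06 s = 23.1742 days

23.1742 days


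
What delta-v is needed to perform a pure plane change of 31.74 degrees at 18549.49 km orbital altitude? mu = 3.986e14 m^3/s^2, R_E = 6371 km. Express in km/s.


r = 24920.4900 km = 2.492049e+07 m
V = sqrt(mu/r) = 3999.3587 m/s
di = 31.74 deg = 0.5539675 rad
dV = 2*V*sin(di/2) = 2*3999.3587*sin(0.2769838)
dV = 2187.2942 m/s = 2.1873 km/s

2.1873 km/s


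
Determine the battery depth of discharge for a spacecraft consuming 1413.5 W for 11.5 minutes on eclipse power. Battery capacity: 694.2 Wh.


E_used = P * t / 60 = 1413.5 * 11.5 / 60 = 270.9208 Wh
DOD = E_used / E_total * 100 = 270.9208 / 694.2 * 100
DOD = 39.0263 %

39.0263 %


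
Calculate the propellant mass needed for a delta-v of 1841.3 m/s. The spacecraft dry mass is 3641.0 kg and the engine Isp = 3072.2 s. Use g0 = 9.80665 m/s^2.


ve = Isp * g0 = 3072.2 * 9.80665 = 30127.990130 m/s
mass ratio = exp(dv/ve) = exp(1841.3/30127.990130) = 1.06302214
m_prop = m_dry * (mr - 1) = 3641.0 * (1.06302214 - 1)
m_prop = 229.4636 kg

229.4636 kg


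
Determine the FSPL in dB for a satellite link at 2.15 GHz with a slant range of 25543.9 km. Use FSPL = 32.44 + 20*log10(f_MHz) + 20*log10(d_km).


f = 2.15 GHz = 2150.0000 MHz
d = 25543.9 km
FSPL = 32.44 + 20*log10(2150.0000) + 20*log10(25543.9)
FSPL = 32.44 + 66.6488 + 88.1457
FSPL = 187.2345 dB

187.2345 dB


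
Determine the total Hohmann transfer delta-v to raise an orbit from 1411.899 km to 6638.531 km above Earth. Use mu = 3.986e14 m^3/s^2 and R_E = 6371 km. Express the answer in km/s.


r1 = 7782.8990 km = 7.782899e+06 m
r2 = 13009.5310 km = 1.3009531e+07 m
dv1 = sqrt(mu/r1)*(sqrt(2*r2/(r1+r2)) - 1) = 849.0944 m/s
dv2 = sqrt(mu/r2)*(1 - sqrt(2*r1/(r1+r2))) = 745.9701 m/s
total dv = |dv1| + |dv2| = 849.0944 + 745.9701 = 1595.0644 m/s = 1.5951 km/s

1.5951 km/s


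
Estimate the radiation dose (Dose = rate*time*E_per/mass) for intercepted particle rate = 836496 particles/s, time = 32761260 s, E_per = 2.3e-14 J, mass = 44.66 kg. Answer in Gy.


Total energy deposited = rate * time * E_per
  = 836496 * 32761260 * 2.3e-14 = 0.6303072 J
Dose = E_total / mass = 0.6303072 / 44.66
Dose = 0.01411346 Gy

0.0141 Gy


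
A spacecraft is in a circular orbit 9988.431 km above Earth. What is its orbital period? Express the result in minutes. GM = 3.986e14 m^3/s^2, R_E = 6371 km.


r = 16359.4310 km = 1.6359431e+07 m
T = 2*pi*sqrt(r^3/mu) = 2*pi*sqrt(4.3782906e+21 / 3.986e14)
T = 20823.9692 s = 347.0662 min

347.0662 minutes


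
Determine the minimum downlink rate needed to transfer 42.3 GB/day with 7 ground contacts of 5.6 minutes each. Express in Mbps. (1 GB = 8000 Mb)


total contact time = 7 * 5.6 * 60 = 2352.0000 s
data = 42.3 GB = 338400.0000 Mb
rate = 338400.0000 / 2352.0000 = 143.8776 Mbps

143.8776 Mbps


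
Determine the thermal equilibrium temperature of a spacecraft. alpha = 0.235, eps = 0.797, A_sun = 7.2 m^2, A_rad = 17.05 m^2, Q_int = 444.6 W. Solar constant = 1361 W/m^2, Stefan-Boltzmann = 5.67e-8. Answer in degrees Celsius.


Numerator = alpha*S*A_sun + Q_int = 0.235*1361*7.2 + 444.6 = 2747.4120 W
Denominator = eps*sigma*A_rad = 0.797*5.67e-8*17.05 = 7.704878e-07 W/K^4
T^4 = 3.5658086e+09 K^4
T = 244.3653 K = -28.7847 C

-28.7847 degrees Celsius


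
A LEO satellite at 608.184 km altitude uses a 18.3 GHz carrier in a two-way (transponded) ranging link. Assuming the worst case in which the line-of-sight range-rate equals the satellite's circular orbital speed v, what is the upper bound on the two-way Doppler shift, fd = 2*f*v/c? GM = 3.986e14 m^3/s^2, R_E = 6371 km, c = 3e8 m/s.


r = 6.979184e+06 m
v = sqrt(mu/r) = 7557.2941 m/s (worst-case radial velocity)
f = 18.3 GHz = 1.83e+10 Hz
fd = 2*f*v/c = 2*1.83e+10*7557.2941/3.0e+08
fd = 921989.8791 Hz

921989.8791 Hz


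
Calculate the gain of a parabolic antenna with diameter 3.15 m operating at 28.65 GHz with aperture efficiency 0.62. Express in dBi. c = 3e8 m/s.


lambda = c/f = 3e8 / 2.865e+10 = 0.0104712 m
G = eta*(pi*D/lambda)^2 = 0.62*(pi*3.15/0.0104712)^2
G = 553757.0720 (linear)
G = 10*log10(553757.0720) = 57.4332 dBi

57.4332 dBi


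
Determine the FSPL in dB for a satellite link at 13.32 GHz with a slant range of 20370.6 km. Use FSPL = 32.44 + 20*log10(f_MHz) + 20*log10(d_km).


f = 13.32 GHz = 13320.0000 MHz
d = 20370.6 km
FSPL = 32.44 + 20*log10(13320.0000) + 20*log10(20370.6)
FSPL = 32.44 + 82.4901 + 86.1801
FSPL = 201.1102 dB

201.1102 dB


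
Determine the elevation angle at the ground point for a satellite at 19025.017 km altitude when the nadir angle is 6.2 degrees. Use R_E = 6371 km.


r = R_E + alt = 25396.0170 km
Law of sines in the satellite / Earth-center / ground-point triangle:
  sin(nadir)/R_E = sin(90 + el)/r  =>  cos(el) = (r/R_E)*sin(nadir)
cos(el) = (25396.0170 / 6371.0000) * sin(6.2 deg) = 0.430506
el = arccos(0.430506) = 64.5003 deg
(Earth-central angle = 90 - nadir - el = 19.2997 deg)

64.5003 degrees


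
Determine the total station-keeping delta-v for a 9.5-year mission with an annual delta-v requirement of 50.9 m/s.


dV = rate * years = 50.9 * 9.5
dV = 483.5500 m/s

483.5500 m/s


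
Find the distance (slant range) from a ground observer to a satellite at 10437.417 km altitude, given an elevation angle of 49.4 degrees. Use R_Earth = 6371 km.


h = 10437.417 km, el = 49.4 deg
d = -R_E*sin(el) + sqrt((R_E*sin(el))^2 + 2*R_E*h + h^2)
d = -6371.0000*sin(0.8621927) + sqrt((6371.0000*0.7592713)^2 + 2*6371.0000*10437.417 + 10437.417^2)
d = 11451.7243 km

11451.7243 km


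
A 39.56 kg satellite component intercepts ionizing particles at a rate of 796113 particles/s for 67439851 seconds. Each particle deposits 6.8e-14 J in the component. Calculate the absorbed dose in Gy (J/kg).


Total energy deposited = rate * time * E_per
  = 796113 * 67439851 * 6.8e-14 = 3.6509 J
Dose = E_total / mass = 3.6509 / 39.56
Dose = 0.09228773 Gy

0.0923 Gy


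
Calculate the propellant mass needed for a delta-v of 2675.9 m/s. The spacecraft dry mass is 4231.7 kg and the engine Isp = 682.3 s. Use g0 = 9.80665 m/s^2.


ve = Isp * g0 = 682.3 * 9.80665 = 6691.077295 m/s
mass ratio = exp(dv/ve) = exp(2675.9/6691.077295) = 1.49170633
m_prop = m_dry * (mr - 1) = 4231.7 * (1.49170633 - 1)
m_prop = 2080.7537 kg

2080.7537 kg


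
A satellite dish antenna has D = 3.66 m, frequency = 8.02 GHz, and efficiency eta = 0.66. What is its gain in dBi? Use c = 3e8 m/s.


lambda = c/f = 3e8 / 8.02e+09 = 0.03740648 m
G = eta*(pi*D/lambda)^2 = 0.66*(pi*3.66/0.03740648)^2
G = 62360.8576 (linear)
G = 10*log10(62360.8576) = 47.9491 dBi

47.9491 dBi


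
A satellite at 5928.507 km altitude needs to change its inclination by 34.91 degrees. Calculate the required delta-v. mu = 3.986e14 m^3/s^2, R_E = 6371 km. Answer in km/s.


r = 12299.5070 km = 1.2299507e+07 m
V = sqrt(mu/r) = 5692.7852 m/s
di = 34.91 deg = 0.6092944 rad
dV = 2*V*sin(di/2) = 2*5692.7852*sin(0.3046472)
dV = 3415.1776 m/s = 3.4152 km/s

3.4152 km/s


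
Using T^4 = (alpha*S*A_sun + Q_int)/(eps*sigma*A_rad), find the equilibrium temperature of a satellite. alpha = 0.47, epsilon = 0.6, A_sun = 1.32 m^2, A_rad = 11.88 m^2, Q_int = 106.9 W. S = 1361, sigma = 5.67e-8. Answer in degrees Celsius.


Numerator = alpha*S*A_sun + Q_int = 0.47*1361*1.32 + 106.9 = 951.2644 W
Denominator = eps*sigma*A_rad = 0.6*5.67e-8*11.88 = 4.041576e-07 W/K^4
T^4 = 2.3536967e+09 K^4
T = 220.2610 K = -52.8890 C

-52.8890 degrees Celsius


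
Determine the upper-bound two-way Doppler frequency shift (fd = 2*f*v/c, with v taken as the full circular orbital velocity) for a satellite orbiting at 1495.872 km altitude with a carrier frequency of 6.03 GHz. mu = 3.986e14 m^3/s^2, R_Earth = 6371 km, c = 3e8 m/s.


r = 7.866872e+06 m
v = sqrt(mu/r) = 7118.1577 m/s (worst-case radial velocity)
f = 6.03 GHz = 6.03e+09 Hz
fd = 2*f*v/c = 2*6.03e+09*7118.1577/3.0e+08
fd = 286149.9394 Hz

286149.9394 Hz


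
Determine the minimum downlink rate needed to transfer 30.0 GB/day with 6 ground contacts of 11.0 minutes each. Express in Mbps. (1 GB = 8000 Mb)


total contact time = 6 * 11.0 * 60 = 3960.0000 s
data = 30.0 GB = 240000.0000 Mb
rate = 240000.0000 / 3960.0000 = 60.6061 Mbps

60.6061 Mbps


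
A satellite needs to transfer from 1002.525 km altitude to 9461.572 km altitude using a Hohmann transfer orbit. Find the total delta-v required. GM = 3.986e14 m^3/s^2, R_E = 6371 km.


r1 = 7373.5250 km = 7.373525e+06 m
r2 = 15832.5720 km = 1.5832572e+07 m
dv1 = sqrt(mu/r1)*(sqrt(2*r2/(r1+r2)) - 1) = 1236.1350 m/s
dv2 = sqrt(mu/r2)*(1 - sqrt(2*r1/(r1+r2))) = 1017.7072 m/s
total dv = |dv1| + |dv2| = 1236.1350 + 1017.7072 = 2253.8421 m/s = 2.2538 km/s

2.2538 km/s


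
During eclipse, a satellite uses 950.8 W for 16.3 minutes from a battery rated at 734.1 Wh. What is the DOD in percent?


E_used = P * t / 60 = 950.8 * 16.3 / 60 = 258.3007 Wh
DOD = E_used / E_total * 100 = 258.3007 / 734.1 * 100
DOD = 35.1860 %

35.1860 %


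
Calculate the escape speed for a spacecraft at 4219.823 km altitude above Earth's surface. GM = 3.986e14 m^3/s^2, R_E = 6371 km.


r = 6371.0 + 4219.823 = 10590.8230 km = 1.0590823e+07 m
v_esc = sqrt(2*mu/r) = sqrt(2*3.986e14 / 1.0590823e+07)
v_esc = 8675.9850 m/s = 8.6760 km/s

8.6760 km/s


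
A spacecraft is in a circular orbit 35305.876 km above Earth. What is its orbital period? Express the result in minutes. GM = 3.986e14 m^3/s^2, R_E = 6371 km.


r = 41676.8760 km = 4.1676876e+07 m
T = 2*pi*sqrt(r^3/mu) = 2*pi*sqrt(7.239115e+22 / 3.986e14)
T = 84674.7568 s = 1411.2459 min

1411.2459 minutes


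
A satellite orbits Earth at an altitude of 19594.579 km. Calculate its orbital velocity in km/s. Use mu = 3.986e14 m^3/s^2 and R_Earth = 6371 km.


r = R_E + alt = 6371.0 + 19594.579 = 25965.5790 km = 2.5965579e+07 m
v = sqrt(mu/r) = sqrt(3.986e14 / 2.5965579e+07) = 3918.0470 m/s = 3.9180 km/s

3.9180 km/s


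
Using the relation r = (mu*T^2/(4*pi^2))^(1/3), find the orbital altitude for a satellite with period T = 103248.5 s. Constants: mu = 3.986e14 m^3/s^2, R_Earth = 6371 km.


T = 103248.5 s
r = (mu*T^2/(4*pi^2))^(1/3) = (3.986e14 * 103248.5^2 / (4*pi^2))^(1/3)
r = 4.7568014e+07 m = 47568.0140 km
alt = r - R_E = 47568.0140 - 6371 = 41197.0140 km

41197.0140 km


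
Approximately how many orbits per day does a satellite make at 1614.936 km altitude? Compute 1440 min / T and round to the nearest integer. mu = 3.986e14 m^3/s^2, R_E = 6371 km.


r = 7.985936e+06 m
T = 2*pi*sqrt(r^3/mu) = 7102.3155 s = 118.3719 min
revs/day = 1440 / 118.3719 = 12.1650
Rounded: 12 revolutions per day

12 revolutions per day


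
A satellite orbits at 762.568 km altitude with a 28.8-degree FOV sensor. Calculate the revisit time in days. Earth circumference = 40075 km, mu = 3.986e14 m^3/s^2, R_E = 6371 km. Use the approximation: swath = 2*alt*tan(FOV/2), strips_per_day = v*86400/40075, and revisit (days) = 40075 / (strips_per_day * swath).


swath = 2*762.568*tan(0.2513274) = 391.5884 km
v = sqrt(mu/r) = 7475.0697 m/s = 7.4751 km/s
strips/day = v*86400/40075 = 7.4751*86400/40075 = 16.1159
coverage/day = strips * swath = 16.1159 * 391.5884 = 6310.8119 km
revisit = 40075 / 6310.8119 = 6.3502 days

6.3502 days


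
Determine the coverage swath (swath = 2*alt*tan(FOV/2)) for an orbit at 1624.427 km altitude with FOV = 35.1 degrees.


FOV = 35.1 deg = 0.6126106 rad
swath = 2 * alt * tan(FOV/2) = 2 * 1624.427 * tan(0.3063053)
swath = 2 * 1624.427 * 0.3162585
swath = 1027.4776 km

1027.4776 km


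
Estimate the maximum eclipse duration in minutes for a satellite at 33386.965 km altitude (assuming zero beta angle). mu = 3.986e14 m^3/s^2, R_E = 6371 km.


r = 39757.9650 km
T = 1314.9105 min
Eclipse fraction = arcsin(R_E/r)/pi = arcsin(6371.0000/39757.9650)/pi
= arcsin(0.1602446)/pi = 0.05122831
Eclipse duration = 0.05122831 * 1314.9105 = 67.3606 min

67.3606 minutes


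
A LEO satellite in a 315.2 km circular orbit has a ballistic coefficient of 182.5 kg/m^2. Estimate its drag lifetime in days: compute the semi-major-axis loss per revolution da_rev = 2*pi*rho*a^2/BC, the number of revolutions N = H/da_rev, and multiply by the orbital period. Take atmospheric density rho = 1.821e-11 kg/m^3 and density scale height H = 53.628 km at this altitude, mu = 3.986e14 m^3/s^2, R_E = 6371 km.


a = R_E + alt = 6686.2000 km = 6.6862e+06 m
da_rev = 2*pi*rho*a^2/BC = 2*pi*1.821e-11*(6.6862e+06)^2/182.5 = 28.027585 m per revolution
N = H/da_rev = 53628.0000 m / 28.027585 m = 1913.4007 revolutions
P = 2*pi*sqrt(a^3/mu) = 5441.0193 s
lifetime = N*P = 1913.4007 * 5441.0193 = 1.041085e+07 s = 120.4960 days

120.4960 days


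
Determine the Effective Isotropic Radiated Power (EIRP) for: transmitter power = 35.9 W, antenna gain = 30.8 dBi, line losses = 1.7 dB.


Pt = 35.9 W = 15.5509 dBW
EIRP = Pt_dBW + Gt - losses = 15.5509 + 30.8 - 1.7 = 44.6509 dBW

44.6509 dBW


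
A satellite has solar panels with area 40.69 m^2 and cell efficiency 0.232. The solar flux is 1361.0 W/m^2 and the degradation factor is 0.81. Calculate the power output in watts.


P = area * eta * S * degradation
P = 40.69 * 0.232 * 1361.0 * 0.81
P = 10406.8386 W

10406.8386 W


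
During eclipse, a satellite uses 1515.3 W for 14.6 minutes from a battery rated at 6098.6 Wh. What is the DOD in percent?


E_used = P * t / 60 = 1515.3 * 14.6 / 60 = 368.7230 Wh
DOD = E_used / E_total * 100 = 368.7230 / 6098.6 * 100
DOD = 6.0460 %

6.0460 %


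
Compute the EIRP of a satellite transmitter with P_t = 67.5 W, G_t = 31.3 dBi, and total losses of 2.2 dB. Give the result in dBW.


Pt = 67.5 W = 18.2930 dBW
EIRP = Pt_dBW + Gt - losses = 18.2930 + 31.3 - 2.2 = 47.3930 dBW

47.3930 dBW


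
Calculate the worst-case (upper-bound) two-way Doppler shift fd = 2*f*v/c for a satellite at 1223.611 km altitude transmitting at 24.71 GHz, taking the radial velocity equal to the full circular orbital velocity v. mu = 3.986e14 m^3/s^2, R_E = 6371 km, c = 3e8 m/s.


r = 7.594611e+06 m
v = sqrt(mu/r) = 7244.6245 m/s (worst-case radial velocity)
f = 24.71 GHz = 2.471e+10 Hz
fd = 2*f*v/c = 2*2.471e+10*7244.6245/3.0e+08
fd = 1.1934311e+06 Hz

1.1934e+06 Hz


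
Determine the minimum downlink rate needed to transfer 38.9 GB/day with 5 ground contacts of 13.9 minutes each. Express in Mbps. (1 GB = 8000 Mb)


total contact time = 5 * 13.9 * 60 = 4170.0000 s
data = 38.9 GB = 311200.0000 Mb
rate = 311200.0000 / 4170.0000 = 74.6283 Mbps

74.6283 Mbps


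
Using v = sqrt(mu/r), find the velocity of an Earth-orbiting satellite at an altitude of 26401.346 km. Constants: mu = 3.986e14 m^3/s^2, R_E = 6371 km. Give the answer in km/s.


r = R_E + alt = 6371.0 + 26401.346 = 32772.3460 km = 3.2772346e+07 m
v = sqrt(mu/r) = sqrt(3.986e14 / 3.2772346e+07) = 3487.5053 m/s = 3.4875 km/s

3.4875 km/s


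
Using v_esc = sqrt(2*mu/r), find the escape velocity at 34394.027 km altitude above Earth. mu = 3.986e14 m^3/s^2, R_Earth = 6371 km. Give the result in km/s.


r = 6371.0 + 34394.027 = 40765.0270 km = 4.0765027e+07 m
v_esc = sqrt(2*mu/r) = sqrt(2*3.986e14 / 4.0765027e+07)
v_esc = 4422.2142 m/s = 4.4222 km/s

4.4222 km/s


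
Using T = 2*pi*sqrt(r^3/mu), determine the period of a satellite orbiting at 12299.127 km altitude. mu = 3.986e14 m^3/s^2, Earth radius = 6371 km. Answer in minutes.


r = 18670.1270 km = 1.8670127e+07 m
T = 2*pi*sqrt(r^3/mu) = 2*pi*sqrt(6.5079142e+21 / 3.986e14)
T = 25388.2128 s = 423.1369 min

423.1369 minutes


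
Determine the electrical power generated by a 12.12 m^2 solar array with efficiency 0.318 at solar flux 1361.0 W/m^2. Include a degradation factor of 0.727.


P = area * eta * S * degradation
P = 12.12 * 0.318 * 1361.0 * 0.727
P = 3813.4870 W

3813.4870 W


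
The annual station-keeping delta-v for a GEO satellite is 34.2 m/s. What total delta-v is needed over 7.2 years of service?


dV = rate * years = 34.2 * 7.2
dV = 246.2400 m/s

246.2400 m/s


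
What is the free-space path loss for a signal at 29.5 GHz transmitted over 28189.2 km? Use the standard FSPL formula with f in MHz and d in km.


f = 29.5 GHz = 29500.0000 MHz
d = 28189.2 km
FSPL = 32.44 + 20*log10(29500.0000) + 20*log10(28189.2)
FSPL = 32.44 + 89.3964 + 89.0017
FSPL = 210.8381 dB

210.8381 dB


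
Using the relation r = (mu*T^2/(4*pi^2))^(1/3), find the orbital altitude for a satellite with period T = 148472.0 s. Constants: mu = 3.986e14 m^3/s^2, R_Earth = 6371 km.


T = 148472.0 s
r = (mu*T^2/(4*pi^2))^(1/3) = (3.986e14 * 148472.0^2 / (4*pi^2))^(1/3)
r = 6.060227e+07 m = 60602.2700 km
alt = r - R_E = 60602.2700 - 6371 = 54231.2700 km

54231.2700 km


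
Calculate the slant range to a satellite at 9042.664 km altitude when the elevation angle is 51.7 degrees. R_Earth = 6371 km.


h = 9042.664 km, el = 51.7 deg
d = -R_E*sin(el) + sqrt((R_E*sin(el))^2 + 2*R_E*h + h^2)
d = -6371.0000*sin(0.9023352) + sqrt((6371.0000*0.7847764)^2 + 2*6371.0000*9042.664 + 9042.664^2)
d = 9899.5018 km

9899.5018 km


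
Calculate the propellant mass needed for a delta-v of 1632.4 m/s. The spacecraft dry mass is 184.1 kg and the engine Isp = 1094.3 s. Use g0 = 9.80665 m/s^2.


ve = Isp * g0 = 1094.3 * 9.80665 = 10731.417095 m/s
mass ratio = exp(dv/ve) = exp(1632.4/10731.417095) = 1.16429309
m_prop = m_dry * (mr - 1) = 184.1 * (1.16429309 - 1)
m_prop = 30.2464 kg

30.2464 kg


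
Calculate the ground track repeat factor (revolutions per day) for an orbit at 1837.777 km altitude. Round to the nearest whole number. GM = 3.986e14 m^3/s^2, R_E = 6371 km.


r = 8.208777e+06 m
T = 2*pi*sqrt(r^3/mu) = 7401.6562 s = 123.3609 min
revs/day = 1440 / 123.3609 = 11.6731
Rounded: 12 revolutions per day

12 revolutions per day


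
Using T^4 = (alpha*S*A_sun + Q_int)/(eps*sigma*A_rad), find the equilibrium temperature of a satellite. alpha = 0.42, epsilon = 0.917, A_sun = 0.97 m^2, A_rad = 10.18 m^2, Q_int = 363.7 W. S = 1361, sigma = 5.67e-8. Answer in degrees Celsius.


Numerator = alpha*S*A_sun + Q_int = 0.42*1361*0.97 + 363.7 = 918.1714 W
Denominator = eps*sigma*A_rad = 0.917*5.67e-8*10.18 = 5.292979e-07 W/K^4
T^4 = 1.7346968e+09 K^4
T = 204.0826 K = -69.0674 C

-69.0674 degrees Celsius


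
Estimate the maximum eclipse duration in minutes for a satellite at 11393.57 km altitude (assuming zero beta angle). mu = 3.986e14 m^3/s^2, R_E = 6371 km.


r = 17764.5700 km
T = 392.7281 min
Eclipse fraction = arcsin(R_E/r)/pi = arcsin(6371.0000/17764.5700)/pi
= arcsin(0.3586352)/pi = 0.1167578
Eclipse duration = 0.1167578 * 392.7281 = 45.8541 min

45.8541 minutes


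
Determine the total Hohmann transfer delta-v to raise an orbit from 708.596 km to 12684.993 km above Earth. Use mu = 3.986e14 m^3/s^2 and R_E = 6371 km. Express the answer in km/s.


r1 = 7079.5960 km = 7.079596e+06 m
r2 = 19055.9930 km = 1.9055993e+07 m
dv1 = sqrt(mu/r1)*(sqrt(2*r2/(r1+r2)) - 1) = 1557.5520 m/s
dv2 = sqrt(mu/r2)*(1 - sqrt(2*r1/(r1+r2))) = 1207.2197 m/s
total dv = |dv1| + |dv2| = 1557.5520 + 1207.2197 = 2764.7717 m/s = 2.7648 km/s

2.7648 km/s


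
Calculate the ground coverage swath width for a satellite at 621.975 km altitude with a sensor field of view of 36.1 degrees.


FOV = 36.1 deg = 0.6300639 rad
swath = 2 * alt * tan(FOV/2) = 2 * 621.975 * tan(0.3150319)
swath = 2 * 621.975 * 0.3258848
swath = 405.3844 km

405.3844 km


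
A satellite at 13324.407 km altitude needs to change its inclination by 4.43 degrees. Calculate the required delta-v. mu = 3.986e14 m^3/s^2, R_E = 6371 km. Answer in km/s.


r = 19695.4070 km = 1.9695407e+07 m
V = sqrt(mu/r) = 4498.6910 m/s
di = 4.43 deg = 0.07731809 rad
dV = 2*V*sin(di/2) = 2*4498.6910*sin(0.03865904)
dV = 347.7435 m/s = 0.3477435 km/s

0.3477 km/s


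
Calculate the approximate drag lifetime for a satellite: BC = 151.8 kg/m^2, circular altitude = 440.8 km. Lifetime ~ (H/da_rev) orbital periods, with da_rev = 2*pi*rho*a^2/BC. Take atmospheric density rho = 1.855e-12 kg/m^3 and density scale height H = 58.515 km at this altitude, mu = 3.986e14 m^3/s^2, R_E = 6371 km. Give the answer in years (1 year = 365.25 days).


a = R_E + alt = 6811.8000 km = 6.8118e+06 m
da_rev = 2*pi*rho*a^2/BC = 2*pi*1.855e-12*(6.8118e+06)^2/151.8 = 3.562672 m per revolution
N = H/da_rev = 58515.0000 m / 3.562672 m = 16424.4722 revolutions
P = 2*pi*sqrt(a^3/mu) = 5595.0511 s
lifetime = N*P = 16424.4722 * 5595.0511 = 9.189576e+07 s = 1063.6083 days
years = 1063.6083 / 365.25 = 2.9120 years

2.9120 years


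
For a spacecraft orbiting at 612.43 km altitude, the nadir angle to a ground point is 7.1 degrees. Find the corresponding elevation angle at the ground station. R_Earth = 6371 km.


r = R_E + alt = 6983.4300 km
Law of sines in the satellite / Earth-center / ground-point triangle:
  sin(nadir)/R_E = sin(90 + el)/r  =>  cos(el) = (r/R_E)*sin(nadir)
cos(el) = (6983.4300 / 6371.0000) * sin(7.1 deg) = 0.135483
el = arccos(0.135483) = 82.2134 deg
(Earth-central angle = 90 - nadir - el = 0.686551 deg)

82.2134 degrees


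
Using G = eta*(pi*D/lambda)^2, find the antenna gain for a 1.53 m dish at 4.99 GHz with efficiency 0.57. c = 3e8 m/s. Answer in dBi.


lambda = c/f = 3e8 / 4.99e+09 = 0.06012024 m
G = eta*(pi*D/lambda)^2 = 0.57*(pi*1.53/0.06012024)^2
G = 3643.4771 (linear)
G = 10*log10(3643.4771) = 35.6152 dBi

35.6152 dBi


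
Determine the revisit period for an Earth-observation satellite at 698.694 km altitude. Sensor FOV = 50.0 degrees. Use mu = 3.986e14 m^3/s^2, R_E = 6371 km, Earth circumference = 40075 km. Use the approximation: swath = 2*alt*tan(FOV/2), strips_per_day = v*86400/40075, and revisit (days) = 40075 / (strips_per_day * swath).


swath = 2*698.694*tan(0.4363323) = 651.6127 km
v = sqrt(mu/r) = 7508.7620 m/s = 7.5088 km/s
strips/day = v*86400/40075 = 7.5088*86400/40075 = 16.1886
coverage/day = strips * swath = 16.1886 * 651.6127 = 10548.6798 km
revisit = 40075 / 10548.6798 = 3.7991 days

3.7991 days


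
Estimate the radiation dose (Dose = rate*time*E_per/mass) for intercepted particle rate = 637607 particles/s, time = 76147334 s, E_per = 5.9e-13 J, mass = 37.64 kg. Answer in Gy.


Total energy deposited = rate * time * E_per
  = 637607 * 76147334 * 5.9e-13 = 28.6457 J
Dose = E_total / mass = 28.6457 / 37.64
Dose = 0.7610447 Gy

0.7610 Gy
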